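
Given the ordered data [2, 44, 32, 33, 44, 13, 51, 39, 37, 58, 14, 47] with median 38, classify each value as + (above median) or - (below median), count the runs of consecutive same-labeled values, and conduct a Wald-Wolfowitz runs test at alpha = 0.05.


Step 1: Compute median = 38; label A = above, B = below.
Labels in order: BABBABAABABA  (n_A = 6, n_B = 6)
Step 2: Count runs R = 10.
Step 3: Under H0 (random ordering), E[R] = 2*n_A*n_B/(n_A+n_B) + 1 = 2*6*6/12 + 1 = 7.0000.
        Var[R] = 2*n_A*n_B*(2*n_A*n_B - n_A - n_B) / ((n_A+n_B)^2 * (n_A+n_B-1)) = 4320/1584 = 2.7273.
        SD[R] = 1.6514.
Step 4: Continuity-corrected z = (R - 0.5 - E[R]) / SD[R] = (10 - 0.5 - 7.0000) / 1.6514 = 1.5138.
Step 5: Two-sided p-value via normal approximation = 2*(1 - Phi(|z|)) = 0.130070.
Step 6: alpha = 0.05. fail to reject H0.

R = 10, z = 1.5138, p = 0.130070, fail to reject H0.


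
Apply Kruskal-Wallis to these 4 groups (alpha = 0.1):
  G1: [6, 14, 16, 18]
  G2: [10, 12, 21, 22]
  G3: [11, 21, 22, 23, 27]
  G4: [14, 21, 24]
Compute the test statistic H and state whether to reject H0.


Step 1: Combine all N = 16 observations and assign midranks.
sorted (value, group, rank): (6,G1,1), (10,G2,2), (11,G3,3), (12,G2,4), (14,G1,5.5), (14,G4,5.5), (16,G1,7), (18,G1,8), (21,G2,10), (21,G3,10), (21,G4,10), (22,G2,12.5), (22,G3,12.5), (23,G3,14), (24,G4,15), (27,G3,16)
Step 2: Sum ranks within each group.
R_1 = 21.5 (n_1 = 4)
R_2 = 28.5 (n_2 = 4)
R_3 = 55.5 (n_3 = 5)
R_4 = 30.5 (n_4 = 3)
Step 3: H = 12/(N(N+1)) * sum(R_i^2/n_i) - 3(N+1)
     = 12/(16*17) * (21.5^2/4 + 28.5^2/4 + 55.5^2/5 + 30.5^2/3) - 3*17
     = 0.044118 * 1244.76 - 51
     = 3.915809.
Step 4: Ties present; correction factor C = 1 - 36/(16^3 - 16) = 0.991176. Corrected H = 3.915809 / 0.991176 = 3.950668.
Step 5: Under H0, H ~ chi^2(3); p-value = 0.266841.
Step 6: alpha = 0.1. fail to reject H0.

H = 3.9507, df = 3, p = 0.266841, fail to reject H0.


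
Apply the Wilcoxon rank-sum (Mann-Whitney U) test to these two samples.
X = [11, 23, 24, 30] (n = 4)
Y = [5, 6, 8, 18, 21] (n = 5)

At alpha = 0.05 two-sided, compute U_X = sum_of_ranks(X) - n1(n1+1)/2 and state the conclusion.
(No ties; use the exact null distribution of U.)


Step 1: Combine and sort all 9 observations; assign midranks.
sorted (value, group): (5,Y), (6,Y), (8,Y), (11,X), (18,Y), (21,Y), (23,X), (24,X), (30,X)
ranks: 5->1, 6->2, 8->3, 11->4, 18->5, 21->6, 23->7, 24->8, 30->9
Step 2: Rank sum for X: R1 = 4 + 7 + 8 + 9 = 28.
Step 3: U_X = R1 - n1(n1+1)/2 = 28 - 4*5/2 = 28 - 10 = 18.
       U_Y = n1*n2 - U_X = 20 - 18 = 2.
Step 4: No ties, so the exact null distribution of U (based on enumerating the C(9,4) = 126 equally likely rank assignments) gives the two-sided p-value.
Step 5: p-value = 0.063492; compare to alpha = 0.05. fail to reject H0.

U_X = 18, p = 0.063492, fail to reject H0 at alpha = 0.05.


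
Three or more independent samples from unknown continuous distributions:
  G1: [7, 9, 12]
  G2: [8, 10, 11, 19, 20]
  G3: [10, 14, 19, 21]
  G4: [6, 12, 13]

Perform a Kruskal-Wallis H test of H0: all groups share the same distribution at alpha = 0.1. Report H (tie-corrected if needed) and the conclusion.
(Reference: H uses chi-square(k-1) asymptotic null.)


Step 1: Combine all N = 15 observations and assign midranks.
sorted (value, group, rank): (6,G4,1), (7,G1,2), (8,G2,3), (9,G1,4), (10,G2,5.5), (10,G3,5.5), (11,G2,7), (12,G1,8.5), (12,G4,8.5), (13,G4,10), (14,G3,11), (19,G2,12.5), (19,G3,12.5), (20,G2,14), (21,G3,15)
Step 2: Sum ranks within each group.
R_1 = 14.5 (n_1 = 3)
R_2 = 42 (n_2 = 5)
R_3 = 44 (n_3 = 4)
R_4 = 19.5 (n_4 = 3)
Step 3: H = 12/(N(N+1)) * sum(R_i^2/n_i) - 3(N+1)
     = 12/(15*16) * (14.5^2/3 + 42^2/5 + 44^2/4 + 19.5^2/3) - 3*16
     = 0.050000 * 1033.63 - 48
     = 3.681667.
Step 4: Ties present; correction factor C = 1 - 18/(15^3 - 15) = 0.994643. Corrected H = 3.681667 / 0.994643 = 3.701496.
Step 5: Under H0, H ~ chi^2(3); p-value = 0.295554.
Step 6: alpha = 0.1. fail to reject H0.

H = 3.7015, df = 3, p = 0.295554, fail to reject H0.


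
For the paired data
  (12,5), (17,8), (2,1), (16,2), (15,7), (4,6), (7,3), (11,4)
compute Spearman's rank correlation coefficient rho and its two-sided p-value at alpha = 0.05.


Step 1: Rank x and y separately (midranks; no ties here).
rank(x): 12->5, 17->8, 2->1, 16->7, 15->6, 4->2, 7->3, 11->4
rank(y): 5->5, 8->8, 1->1, 2->2, 7->7, 6->6, 3->3, 4->4
Step 2: d_i = R_x(i) - R_y(i); compute d_i^2.
  (5-5)^2=0, (8-8)^2=0, (1-1)^2=0, (7-2)^2=25, (6-7)^2=1, (2-6)^2=16, (3-3)^2=0, (4-4)^2=0
sum(d^2) = 42.
Step 3: rho = 1 - 6*42 / (8*(8^2 - 1)) = 1 - 252/504 = 0.500000.
Step 4: Under H0, t = rho * sqrt((n-2)/(1-rho^2)) = 1.4142 ~ t(6).
Step 5: Two-sided p-value from the t-distribution with 6 df = 0.207031.
Step 6: alpha = 0.05. fail to reject H0.

rho = 0.5000, p = 0.207031, fail to reject H0 at alpha = 0.05.


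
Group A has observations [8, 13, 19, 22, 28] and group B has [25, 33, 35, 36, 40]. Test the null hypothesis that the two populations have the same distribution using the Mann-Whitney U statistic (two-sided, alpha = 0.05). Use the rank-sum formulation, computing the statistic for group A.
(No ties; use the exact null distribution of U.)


Step 1: Combine and sort all 10 observations; assign midranks.
sorted (value, group): (8,X), (13,X), (19,X), (22,X), (25,Y), (28,X), (33,Y), (35,Y), (36,Y), (40,Y)
ranks: 8->1, 13->2, 19->3, 22->4, 25->5, 28->6, 33->7, 35->8, 36->9, 40->10
Step 2: Rank sum for X: R1 = 1 + 2 + 3 + 4 + 6 = 16.
Step 3: U_X = R1 - n1(n1+1)/2 = 16 - 5*6/2 = 16 - 15 = 1.
       U_Y = n1*n2 - U_X = 25 - 1 = 24.
Step 4: No ties, so the exact null distribution of U (based on enumerating the C(10,5) = 252 equally likely rank assignments) gives the two-sided p-value.
Step 5: p-value = 0.015873; compare to alpha = 0.05. reject H0.

U_X = 1, p = 0.015873, reject H0 at alpha = 0.05.


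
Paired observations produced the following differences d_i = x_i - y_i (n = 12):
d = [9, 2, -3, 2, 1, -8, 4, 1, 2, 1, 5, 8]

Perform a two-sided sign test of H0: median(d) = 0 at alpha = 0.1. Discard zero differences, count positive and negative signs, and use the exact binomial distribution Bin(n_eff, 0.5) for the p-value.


Step 1: Discard zero differences. Original n = 12; n_eff = number of nonzero differences = 12.
Nonzero differences (with sign): +9, +2, -3, +2, +1, -8, +4, +1, +2, +1, +5, +8
Step 2: Count signs: positive = 10, negative = 2.
Step 3: Under H0: P(positive) = 0.5, so the number of positives S ~ Bin(12, 0.5).
Step 4: Two-sided exact p-value = sum of Bin(12,0.5) probabilities at or below the observed probability = 0.038574.
Step 5: alpha = 0.1. reject H0.

n_eff = 12, pos = 10, neg = 2, p = 0.038574, reject H0.


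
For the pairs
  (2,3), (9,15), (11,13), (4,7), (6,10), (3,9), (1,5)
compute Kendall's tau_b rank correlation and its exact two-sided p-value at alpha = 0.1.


Step 1: Enumerate the 21 unordered pairs (i,j) with i<j and classify each by sign(x_j-x_i) * sign(y_j-y_i).
  (1,2):dx=+7,dy=+12->C; (1,3):dx=+9,dy=+10->C; (1,4):dx=+2,dy=+4->C; (1,5):dx=+4,dy=+7->C
  (1,6):dx=+1,dy=+6->C; (1,7):dx=-1,dy=+2->D; (2,3):dx=+2,dy=-2->D; (2,4):dx=-5,dy=-8->C
  (2,5):dx=-3,dy=-5->C; (2,6):dx=-6,dy=-6->C; (2,7):dx=-8,dy=-10->C; (3,4):dx=-7,dy=-6->C
  (3,5):dx=-5,dy=-3->C; (3,6):dx=-8,dy=-4->C; (3,7):dx=-10,dy=-8->C; (4,5):dx=+2,dy=+3->C
  (4,6):dx=-1,dy=+2->D; (4,7):dx=-3,dy=-2->C; (5,6):dx=-3,dy=-1->C; (5,7):dx=-5,dy=-5->C
  (6,7):dx=-2,dy=-4->C
Step 2: C = 18, D = 3, total pairs = 21.
Step 3: tau = (C - D)/(n(n-1)/2) = (18 - 3)/21 = 0.714286.
Step 4: Exact two-sided p-value (enumerate n! = 5040 permutations of y under H0): p = 0.030159.
Step 5: alpha = 0.1. reject H0.

tau_b = 0.7143 (C=18, D=3), p = 0.030159, reject H0.


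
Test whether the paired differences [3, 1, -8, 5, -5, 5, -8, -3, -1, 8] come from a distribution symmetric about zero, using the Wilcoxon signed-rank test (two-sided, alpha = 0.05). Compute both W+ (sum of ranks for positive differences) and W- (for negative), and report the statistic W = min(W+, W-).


Step 1: Drop any zero differences (none here) and take |d_i|.
|d| = [3, 1, 8, 5, 5, 5, 8, 3, 1, 8]
Step 2: Midrank |d_i| (ties get averaged ranks).
ranks: |3|->3.5, |1|->1.5, |8|->9, |5|->6, |5|->6, |5|->6, |8|->9, |3|->3.5, |1|->1.5, |8|->9
Step 3: Attach original signs; sum ranks with positive sign and with negative sign.
W+ = 3.5 + 1.5 + 6 + 6 + 9 = 26
W- = 9 + 6 + 9 + 3.5 + 1.5 = 29
(Check: W+ + W- = 55 should equal n(n+1)/2 = 55.)
Step 4: Test statistic W = min(W+, W-) = 26.
Step 5: Ties in |d|, so use the tie-corrected normal approximation.
        E[W] = n(n+1)/4 = 10*11/4 = 27.5.
        Tie groups: |d|=1 (t=2), |d|=3 (t=2), |d|=5 (t=3), |d|=8 (t=3); sum(t^3 - t) = 60.
        Var[W] = n(n+1)(2n+1)/24 - sum(t^3-t)/48 = 2310/24 - 60/48 = 95.
        z = (W - E[W]) / sqrt(Var[W]) = (26 - 27.5) / 9.7468 = -0.1539.
        Two-sided p = 2*Phi(z) = 0.877691.
Step 6: alpha = 0.05. fail to reject H0.

W+ = 26, W- = 29, W = min = 26, p = 0.877691, fail to reject H0.


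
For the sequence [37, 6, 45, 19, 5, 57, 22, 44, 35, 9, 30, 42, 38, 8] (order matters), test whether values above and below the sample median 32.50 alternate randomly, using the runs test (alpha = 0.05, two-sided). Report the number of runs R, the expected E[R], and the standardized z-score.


Step 1: Compute median = 32.50; label A = above, B = below.
Labels in order: ABABBABAABBAAB  (n_A = 7, n_B = 7)
Step 2: Count runs R = 10.
Step 3: Under H0 (random ordering), E[R] = 2*n_A*n_B/(n_A+n_B) + 1 = 2*7*7/14 + 1 = 8.0000.
        Var[R] = 2*n_A*n_B*(2*n_A*n_B - n_A - n_B) / ((n_A+n_B)^2 * (n_A+n_B-1)) = 8232/2548 = 3.2308.
        SD[R] = 1.7974.
Step 4: Continuity-corrected z = (R - 0.5 - E[R]) / SD[R] = (10 - 0.5 - 8.0000) / 1.7974 = 0.8345.
Step 5: Two-sided p-value via normal approximation = 2*(1 - Phi(|z|)) = 0.403986.
Step 6: alpha = 0.05. fail to reject H0.

R = 10, z = 0.8345, p = 0.403986, fail to reject H0.


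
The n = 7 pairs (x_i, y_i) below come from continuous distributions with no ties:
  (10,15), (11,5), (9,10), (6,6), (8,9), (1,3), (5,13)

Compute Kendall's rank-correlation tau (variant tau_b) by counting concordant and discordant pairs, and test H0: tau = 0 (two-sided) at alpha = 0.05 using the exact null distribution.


Step 1: Enumerate the 21 unordered pairs (i,j) with i<j and classify each by sign(x_j-x_i) * sign(y_j-y_i).
  (1,2):dx=+1,dy=-10->D; (1,3):dx=-1,dy=-5->C; (1,4):dx=-4,dy=-9->C; (1,5):dx=-2,dy=-6->C
  (1,6):dx=-9,dy=-12->C; (1,7):dx=-5,dy=-2->C; (2,3):dx=-2,dy=+5->D; (2,4):dx=-5,dy=+1->D
  (2,5):dx=-3,dy=+4->D; (2,6):dx=-10,dy=-2->C; (2,7):dx=-6,dy=+8->D; (3,4):dx=-3,dy=-4->C
  (3,5):dx=-1,dy=-1->C; (3,6):dx=-8,dy=-7->C; (3,7):dx=-4,dy=+3->D; (4,5):dx=+2,dy=+3->C
  (4,6):dx=-5,dy=-3->C; (4,7):dx=-1,dy=+7->D; (5,6):dx=-7,dy=-6->C; (5,7):dx=-3,dy=+4->D
  (6,7):dx=+4,dy=+10->C
Step 2: C = 13, D = 8, total pairs = 21.
Step 3: tau = (C - D)/(n(n-1)/2) = (13 - 8)/21 = 0.238095.
Step 4: Exact two-sided p-value (enumerate n! = 5040 permutations of y under H0): p = 0.561905.
Step 5: alpha = 0.05. fail to reject H0.

tau_b = 0.2381 (C=13, D=8), p = 0.561905, fail to reject H0.


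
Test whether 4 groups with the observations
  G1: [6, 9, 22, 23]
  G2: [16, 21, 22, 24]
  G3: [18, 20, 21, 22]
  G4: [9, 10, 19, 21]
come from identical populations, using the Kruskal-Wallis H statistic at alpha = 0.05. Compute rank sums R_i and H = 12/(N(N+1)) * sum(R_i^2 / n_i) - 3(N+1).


Step 1: Combine all N = 16 observations and assign midranks.
sorted (value, group, rank): (6,G1,1), (9,G1,2.5), (9,G4,2.5), (10,G4,4), (16,G2,5), (18,G3,6), (19,G4,7), (20,G3,8), (21,G2,10), (21,G3,10), (21,G4,10), (22,G1,13), (22,G2,13), (22,G3,13), (23,G1,15), (24,G2,16)
Step 2: Sum ranks within each group.
R_1 = 31.5 (n_1 = 4)
R_2 = 44 (n_2 = 4)
R_3 = 37 (n_3 = 4)
R_4 = 23.5 (n_4 = 4)
Step 3: H = 12/(N(N+1)) * sum(R_i^2/n_i) - 3(N+1)
     = 12/(16*17) * (31.5^2/4 + 44^2/4 + 37^2/4 + 23.5^2/4) - 3*17
     = 0.044118 * 1212.38 - 51
     = 2.487132.
Step 4: Ties present; correction factor C = 1 - 54/(16^3 - 16) = 0.986765. Corrected H = 2.487132 / 0.986765 = 2.520492.
Step 5: Under H0, H ~ chi^2(3); p-value = 0.471599.
Step 6: alpha = 0.05. fail to reject H0.

H = 2.5205, df = 3, p = 0.471599, fail to reject H0.


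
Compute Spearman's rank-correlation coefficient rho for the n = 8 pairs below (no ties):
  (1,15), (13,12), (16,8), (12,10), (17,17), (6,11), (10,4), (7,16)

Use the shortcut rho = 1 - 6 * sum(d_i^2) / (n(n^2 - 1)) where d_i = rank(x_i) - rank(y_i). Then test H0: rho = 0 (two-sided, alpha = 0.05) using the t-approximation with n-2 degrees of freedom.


Step 1: Rank x and y separately (midranks; no ties here).
rank(x): 1->1, 13->6, 16->7, 12->5, 17->8, 6->2, 10->4, 7->3
rank(y): 15->6, 12->5, 8->2, 10->3, 17->8, 11->4, 4->1, 16->7
Step 2: d_i = R_x(i) - R_y(i); compute d_i^2.
  (1-6)^2=25, (6-5)^2=1, (7-2)^2=25, (5-3)^2=4, (8-8)^2=0, (2-4)^2=4, (4-1)^2=9, (3-7)^2=16
sum(d^2) = 84.
Step 3: rho = 1 - 6*84 / (8*(8^2 - 1)) = 1 - 504/504 = 0.000000.
Step 4: Under H0, t = rho * sqrt((n-2)/(1-rho^2)) = 0.0000 ~ t(6).
Step 5: Two-sided p-value from the t-distribution with 6 df = 1.000000.
Step 6: alpha = 0.05. fail to reject H0.

rho = 0.0000, p = 1.000000, fail to reject H0 at alpha = 0.05.


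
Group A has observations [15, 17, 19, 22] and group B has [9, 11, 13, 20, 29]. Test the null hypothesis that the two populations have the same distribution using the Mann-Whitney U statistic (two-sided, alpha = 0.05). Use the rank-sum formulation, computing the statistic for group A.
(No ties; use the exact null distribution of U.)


Step 1: Combine and sort all 9 observations; assign midranks.
sorted (value, group): (9,Y), (11,Y), (13,Y), (15,X), (17,X), (19,X), (20,Y), (22,X), (29,Y)
ranks: 9->1, 11->2, 13->3, 15->4, 17->5, 19->6, 20->7, 22->8, 29->9
Step 2: Rank sum for X: R1 = 4 + 5 + 6 + 8 = 23.
Step 3: U_X = R1 - n1(n1+1)/2 = 23 - 4*5/2 = 23 - 10 = 13.
       U_Y = n1*n2 - U_X = 20 - 13 = 7.
Step 4: No ties, so the exact null distribution of U (based on enumerating the C(9,4) = 126 equally likely rank assignments) gives the two-sided p-value.
Step 5: p-value = 0.555556; compare to alpha = 0.05. fail to reject H0.

U_X = 13, p = 0.555556, fail to reject H0 at alpha = 0.05.


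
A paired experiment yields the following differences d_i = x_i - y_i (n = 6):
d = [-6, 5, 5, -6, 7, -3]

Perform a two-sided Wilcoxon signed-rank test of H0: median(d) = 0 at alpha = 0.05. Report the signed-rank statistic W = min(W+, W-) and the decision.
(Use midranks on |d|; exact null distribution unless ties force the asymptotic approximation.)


Step 1: Drop any zero differences (none here) and take |d_i|.
|d| = [6, 5, 5, 6, 7, 3]
Step 2: Midrank |d_i| (ties get averaged ranks).
ranks: |6|->4.5, |5|->2.5, |5|->2.5, |6|->4.5, |7|->6, |3|->1
Step 3: Attach original signs; sum ranks with positive sign and with negative sign.
W+ = 2.5 + 2.5 + 6 = 11
W- = 4.5 + 4.5 + 1 = 10
(Check: W+ + W- = 21 should equal n(n+1)/2 = 21.)
Step 4: Test statistic W = min(W+, W-) = 10.
Step 5: Ties in |d|, so use the tie-corrected normal approximation.
        E[W] = n(n+1)/4 = 6*7/4 = 10.5.
        Tie groups: |d|=5 (t=2), |d|=6 (t=2); sum(t^3 - t) = 12.
        Var[W] = n(n+1)(2n+1)/24 - sum(t^3-t)/48 = 546/24 - 12/48 = 22.5.
        z = (W - E[W]) / sqrt(Var[W]) = (10 - 10.5) / 4.7434 = -0.1054.
        Two-sided p = 2*Phi(z) = 0.916051.
Step 6: alpha = 0.05. fail to reject H0.

W+ = 11, W- = 10, W = min = 10, p = 0.916051, fail to reject H0.


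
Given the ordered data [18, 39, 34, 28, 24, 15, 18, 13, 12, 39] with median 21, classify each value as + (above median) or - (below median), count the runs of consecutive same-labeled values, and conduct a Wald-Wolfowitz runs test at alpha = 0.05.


Step 1: Compute median = 21; label A = above, B = below.
Labels in order: BAAAABBBBA  (n_A = 5, n_B = 5)
Step 2: Count runs R = 4.
Step 3: Under H0 (random ordering), E[R] = 2*n_A*n_B/(n_A+n_B) + 1 = 2*5*5/10 + 1 = 6.0000.
        Var[R] = 2*n_A*n_B*(2*n_A*n_B - n_A - n_B) / ((n_A+n_B)^2 * (n_A+n_B-1)) = 2000/900 = 2.2222.
        SD[R] = 1.4907.
Step 4: Continuity-corrected z = (R + 0.5 - E[R]) / SD[R] = (4 + 0.5 - 6.0000) / 1.4907 = -1.0062.
Step 5: Two-sided p-value via normal approximation = 2*(1 - Phi(|z|)) = 0.314305.
Step 6: alpha = 0.05. fail to reject H0.

R = 4, z = -1.0062, p = 0.314305, fail to reject H0.


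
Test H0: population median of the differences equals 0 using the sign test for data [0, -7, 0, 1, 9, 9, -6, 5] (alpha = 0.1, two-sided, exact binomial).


Step 1: Discard zero differences. Original n = 8; n_eff = number of nonzero differences = 6.
Nonzero differences (with sign): -7, +1, +9, +9, -6, +5
Step 2: Count signs: positive = 4, negative = 2.
Step 3: Under H0: P(positive) = 0.5, so the number of positives S ~ Bin(6, 0.5).
Step 4: Two-sided exact p-value = sum of Bin(6,0.5) probabilities at or below the observed probability = 0.687500.
Step 5: alpha = 0.1. fail to reject H0.

n_eff = 6, pos = 4, neg = 2, p = 0.687500, fail to reject H0.


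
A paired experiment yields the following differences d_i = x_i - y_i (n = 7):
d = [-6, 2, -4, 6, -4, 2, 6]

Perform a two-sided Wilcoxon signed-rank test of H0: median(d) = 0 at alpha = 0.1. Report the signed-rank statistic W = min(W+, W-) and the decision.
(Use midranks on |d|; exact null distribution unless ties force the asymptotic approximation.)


Step 1: Drop any zero differences (none here) and take |d_i|.
|d| = [6, 2, 4, 6, 4, 2, 6]
Step 2: Midrank |d_i| (ties get averaged ranks).
ranks: |6|->6, |2|->1.5, |4|->3.5, |6|->6, |4|->3.5, |2|->1.5, |6|->6
Step 3: Attach original signs; sum ranks with positive sign and with negative sign.
W+ = 1.5 + 6 + 1.5 + 6 = 15
W- = 6 + 3.5 + 3.5 = 13
(Check: W+ + W- = 28 should equal n(n+1)/2 = 28.)
Step 4: Test statistic W = min(W+, W-) = 13.
Step 5: Ties in |d|, so use the tie-corrected normal approximation.
        E[W] = n(n+1)/4 = 7*8/4 = 14.
        Tie groups: |d|=2 (t=2), |d|=4 (t=2), |d|=6 (t=3); sum(t^3 - t) = 36.
        Var[W] = n(n+1)(2n+1)/24 - sum(t^3-t)/48 = 840/24 - 36/48 = 34.25.
        z = (W - E[W]) / sqrt(Var[W]) = (13 - 14) / 5.8523 = -0.1709.
        Two-sided p = 2*Phi(z) = 0.864325.
Step 6: alpha = 0.1. fail to reject H0.

W+ = 15, W- = 13, W = min = 13, p = 0.864325, fail to reject H0.


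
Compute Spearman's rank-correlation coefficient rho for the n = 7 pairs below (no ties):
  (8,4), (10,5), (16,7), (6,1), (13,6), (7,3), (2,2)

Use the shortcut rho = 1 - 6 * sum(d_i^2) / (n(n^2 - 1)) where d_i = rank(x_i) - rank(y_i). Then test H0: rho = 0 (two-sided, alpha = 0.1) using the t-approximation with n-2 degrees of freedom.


Step 1: Rank x and y separately (midranks; no ties here).
rank(x): 8->4, 10->5, 16->7, 6->2, 13->6, 7->3, 2->1
rank(y): 4->4, 5->5, 7->7, 1->1, 6->6, 3->3, 2->2
Step 2: d_i = R_x(i) - R_y(i); compute d_i^2.
  (4-4)^2=0, (5-5)^2=0, (7-7)^2=0, (2-1)^2=1, (6-6)^2=0, (3-3)^2=0, (1-2)^2=1
sum(d^2) = 2.
Step 3: rho = 1 - 6*2 / (7*(7^2 - 1)) = 1 - 12/336 = 0.964286.
Step 4: Under H0, t = rho * sqrt((n-2)/(1-rho^2)) = 8.1408 ~ t(5).
Step 5: Two-sided p-value from the t-distribution with 5 df = 0.000454.
Step 6: alpha = 0.1. reject H0.

rho = 0.9643, p = 0.000454, reject H0 at alpha = 0.1.


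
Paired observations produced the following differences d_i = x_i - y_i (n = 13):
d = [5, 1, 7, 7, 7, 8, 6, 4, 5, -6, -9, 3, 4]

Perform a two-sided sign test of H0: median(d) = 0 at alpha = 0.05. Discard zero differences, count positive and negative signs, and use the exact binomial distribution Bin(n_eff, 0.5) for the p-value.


Step 1: Discard zero differences. Original n = 13; n_eff = number of nonzero differences = 13.
Nonzero differences (with sign): +5, +1, +7, +7, +7, +8, +6, +4, +5, -6, -9, +3, +4
Step 2: Count signs: positive = 11, negative = 2.
Step 3: Under H0: P(positive) = 0.5, so the number of positives S ~ Bin(13, 0.5).
Step 4: Two-sided exact p-value = sum of Bin(13,0.5) probabilities at or below the observed probability = 0.022461.
Step 5: alpha = 0.05. reject H0.

n_eff = 13, pos = 11, neg = 2, p = 0.022461, reject H0.


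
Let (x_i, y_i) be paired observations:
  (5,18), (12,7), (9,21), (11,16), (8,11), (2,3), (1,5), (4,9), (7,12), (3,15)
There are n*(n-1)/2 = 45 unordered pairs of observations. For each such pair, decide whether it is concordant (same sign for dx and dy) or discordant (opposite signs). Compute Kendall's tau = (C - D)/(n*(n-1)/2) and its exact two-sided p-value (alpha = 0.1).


Step 1: Enumerate the 45 unordered pairs (i,j) with i<j and classify each by sign(x_j-x_i) * sign(y_j-y_i).
  (1,2):dx=+7,dy=-11->D; (1,3):dx=+4,dy=+3->C; (1,4):dx=+6,dy=-2->D; (1,5):dx=+3,dy=-7->D
  (1,6):dx=-3,dy=-15->C; (1,7):dx=-4,dy=-13->C; (1,8):dx=-1,dy=-9->C; (1,9):dx=+2,dy=-6->D
  (1,10):dx=-2,dy=-3->C; (2,3):dx=-3,dy=+14->D; (2,4):dx=-1,dy=+9->D; (2,5):dx=-4,dy=+4->D
  (2,6):dx=-10,dy=-4->C; (2,7):dx=-11,dy=-2->C; (2,8):dx=-8,dy=+2->D; (2,9):dx=-5,dy=+5->D
  (2,10):dx=-9,dy=+8->D; (3,4):dx=+2,dy=-5->D; (3,5):dx=-1,dy=-10->C; (3,6):dx=-7,dy=-18->C
  (3,7):dx=-8,dy=-16->C; (3,8):dx=-5,dy=-12->C; (3,9):dx=-2,dy=-9->C; (3,10):dx=-6,dy=-6->C
  (4,5):dx=-3,dy=-5->C; (4,6):dx=-9,dy=-13->C; (4,7):dx=-10,dy=-11->C; (4,8):dx=-7,dy=-7->C
  (4,9):dx=-4,dy=-4->C; (4,10):dx=-8,dy=-1->C; (5,6):dx=-6,dy=-8->C; (5,7):dx=-7,dy=-6->C
  (5,8):dx=-4,dy=-2->C; (5,9):dx=-1,dy=+1->D; (5,10):dx=-5,dy=+4->D; (6,7):dx=-1,dy=+2->D
  (6,8):dx=+2,dy=+6->C; (6,9):dx=+5,dy=+9->C; (6,10):dx=+1,dy=+12->C; (7,8):dx=+3,dy=+4->C
  (7,9):dx=+6,dy=+7->C; (7,10):dx=+2,dy=+10->C; (8,9):dx=+3,dy=+3->C; (8,10):dx=-1,dy=+6->D
  (9,10):dx=-4,dy=+3->D
Step 2: C = 29, D = 16, total pairs = 45.
Step 3: tau = (C - D)/(n(n-1)/2) = (29 - 16)/45 = 0.288889.
Step 4: Exact two-sided p-value (enumerate n! = 3628800 permutations of y under H0): p = 0.291248.
Step 5: alpha = 0.1. fail to reject H0.

tau_b = 0.2889 (C=29, D=16), p = 0.291248, fail to reject H0.


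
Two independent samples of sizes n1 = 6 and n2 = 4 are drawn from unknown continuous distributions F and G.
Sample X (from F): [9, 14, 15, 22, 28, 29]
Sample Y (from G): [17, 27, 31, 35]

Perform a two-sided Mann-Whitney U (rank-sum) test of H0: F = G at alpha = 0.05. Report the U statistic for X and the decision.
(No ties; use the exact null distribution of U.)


Step 1: Combine and sort all 10 observations; assign midranks.
sorted (value, group): (9,X), (14,X), (15,X), (17,Y), (22,X), (27,Y), (28,X), (29,X), (31,Y), (35,Y)
ranks: 9->1, 14->2, 15->3, 17->4, 22->5, 27->6, 28->7, 29->8, 31->9, 35->10
Step 2: Rank sum for X: R1 = 1 + 2 + 3 + 5 + 7 + 8 = 26.
Step 3: U_X = R1 - n1(n1+1)/2 = 26 - 6*7/2 = 26 - 21 = 5.
       U_Y = n1*n2 - U_X = 24 - 5 = 19.
Step 4: No ties, so the exact null distribution of U (based on enumerating the C(10,6) = 210 equally likely rank assignments) gives the two-sided p-value.
Step 5: p-value = 0.171429; compare to alpha = 0.05. fail to reject H0.

U_X = 5, p = 0.171429, fail to reject H0 at alpha = 0.05.


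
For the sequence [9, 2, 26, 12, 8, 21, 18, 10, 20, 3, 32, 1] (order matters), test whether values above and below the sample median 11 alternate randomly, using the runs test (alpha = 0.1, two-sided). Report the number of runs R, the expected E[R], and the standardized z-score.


Step 1: Compute median = 11; label A = above, B = below.
Labels in order: BBAABAABABAB  (n_A = 6, n_B = 6)
Step 2: Count runs R = 9.
Step 3: Under H0 (random ordering), E[R] = 2*n_A*n_B/(n_A+n_B) + 1 = 2*6*6/12 + 1 = 7.0000.
        Var[R] = 2*n_A*n_B*(2*n_A*n_B - n_A - n_B) / ((n_A+n_B)^2 * (n_A+n_B-1)) = 4320/1584 = 2.7273.
        SD[R] = 1.6514.
Step 4: Continuity-corrected z = (R - 0.5 - E[R]) / SD[R] = (9 - 0.5 - 7.0000) / 1.6514 = 0.9083.
Step 5: Two-sided p-value via normal approximation = 2*(1 - Phi(|z|)) = 0.363722.
Step 6: alpha = 0.1. fail to reject H0.

R = 9, z = 0.9083, p = 0.363722, fail to reject H0.


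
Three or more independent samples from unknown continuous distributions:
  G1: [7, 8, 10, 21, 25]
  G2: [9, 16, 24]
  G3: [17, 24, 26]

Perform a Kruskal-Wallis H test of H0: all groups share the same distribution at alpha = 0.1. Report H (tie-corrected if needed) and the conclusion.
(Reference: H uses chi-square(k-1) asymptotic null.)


Step 1: Combine all N = 11 observations and assign midranks.
sorted (value, group, rank): (7,G1,1), (8,G1,2), (9,G2,3), (10,G1,4), (16,G2,5), (17,G3,6), (21,G1,7), (24,G2,8.5), (24,G3,8.5), (25,G1,10), (26,G3,11)
Step 2: Sum ranks within each group.
R_1 = 24 (n_1 = 5)
R_2 = 16.5 (n_2 = 3)
R_3 = 25.5 (n_3 = 3)
Step 3: H = 12/(N(N+1)) * sum(R_i^2/n_i) - 3(N+1)
     = 12/(11*12) * (24^2/5 + 16.5^2/3 + 25.5^2/3) - 3*12
     = 0.090909 * 422.7 - 36
     = 2.427273.
Step 4: Ties present; correction factor C = 1 - 6/(11^3 - 11) = 0.995455. Corrected H = 2.427273 / 0.995455 = 2.438356.
Step 5: Under H0, H ~ chi^2(2); p-value = 0.295473.
Step 6: alpha = 0.1. fail to reject H0.

H = 2.4384, df = 2, p = 0.295473, fail to reject H0.


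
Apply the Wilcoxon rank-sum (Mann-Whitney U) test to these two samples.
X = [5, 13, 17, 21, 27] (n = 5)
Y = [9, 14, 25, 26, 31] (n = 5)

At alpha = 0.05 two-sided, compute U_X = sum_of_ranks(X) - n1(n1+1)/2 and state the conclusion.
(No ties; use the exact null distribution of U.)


Step 1: Combine and sort all 10 observations; assign midranks.
sorted (value, group): (5,X), (9,Y), (13,X), (14,Y), (17,X), (21,X), (25,Y), (26,Y), (27,X), (31,Y)
ranks: 5->1, 9->2, 13->3, 14->4, 17->5, 21->6, 25->7, 26->8, 27->9, 31->10
Step 2: Rank sum for X: R1 = 1 + 3 + 5 + 6 + 9 = 24.
Step 3: U_X = R1 - n1(n1+1)/2 = 24 - 5*6/2 = 24 - 15 = 9.
       U_Y = n1*n2 - U_X = 25 - 9 = 16.
Step 4: No ties, so the exact null distribution of U (based on enumerating the C(10,5) = 252 equally likely rank assignments) gives the two-sided p-value.
Step 5: p-value = 0.547619; compare to alpha = 0.05. fail to reject H0.

U_X = 9, p = 0.547619, fail to reject H0 at alpha = 0.05.


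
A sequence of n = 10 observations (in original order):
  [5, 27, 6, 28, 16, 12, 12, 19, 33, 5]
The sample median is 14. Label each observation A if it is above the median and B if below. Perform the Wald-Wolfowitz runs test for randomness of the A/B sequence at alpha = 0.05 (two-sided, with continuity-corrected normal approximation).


Step 1: Compute median = 14; label A = above, B = below.
Labels in order: BABAABBAAB  (n_A = 5, n_B = 5)
Step 2: Count runs R = 7.
Step 3: Under H0 (random ordering), E[R] = 2*n_A*n_B/(n_A+n_B) + 1 = 2*5*5/10 + 1 = 6.0000.
        Var[R] = 2*n_A*n_B*(2*n_A*n_B - n_A - n_B) / ((n_A+n_B)^2 * (n_A+n_B-1)) = 2000/900 = 2.2222.
        SD[R] = 1.4907.
Step 4: Continuity-corrected z = (R - 0.5 - E[R]) / SD[R] = (7 - 0.5 - 6.0000) / 1.4907 = 0.3354.
Step 5: Two-sided p-value via normal approximation = 2*(1 - Phi(|z|)) = 0.737316.
Step 6: alpha = 0.05. fail to reject H0.

R = 7, z = 0.3354, p = 0.737316, fail to reject H0.


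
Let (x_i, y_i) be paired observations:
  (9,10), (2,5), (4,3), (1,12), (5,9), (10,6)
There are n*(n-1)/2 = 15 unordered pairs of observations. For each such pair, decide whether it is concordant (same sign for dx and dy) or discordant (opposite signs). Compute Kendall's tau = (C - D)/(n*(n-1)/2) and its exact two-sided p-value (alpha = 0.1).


Step 1: Enumerate the 15 unordered pairs (i,j) with i<j and classify each by sign(x_j-x_i) * sign(y_j-y_i).
  (1,2):dx=-7,dy=-5->C; (1,3):dx=-5,dy=-7->C; (1,4):dx=-8,dy=+2->D; (1,5):dx=-4,dy=-1->C
  (1,6):dx=+1,dy=-4->D; (2,3):dx=+2,dy=-2->D; (2,4):dx=-1,dy=+7->D; (2,5):dx=+3,dy=+4->C
  (2,6):dx=+8,dy=+1->C; (3,4):dx=-3,dy=+9->D; (3,5):dx=+1,dy=+6->C; (3,6):dx=+6,dy=+3->C
  (4,5):dx=+4,dy=-3->D; (4,6):dx=+9,dy=-6->D; (5,6):dx=+5,dy=-3->D
Step 2: C = 7, D = 8, total pairs = 15.
Step 3: tau = (C - D)/(n(n-1)/2) = (7 - 8)/15 = -0.066667.
Step 4: Exact two-sided p-value (enumerate n! = 720 permutations of y under H0): p = 1.000000.
Step 5: alpha = 0.1. fail to reject H0.

tau_b = -0.0667 (C=7, D=8), p = 1.000000, fail to reject H0.


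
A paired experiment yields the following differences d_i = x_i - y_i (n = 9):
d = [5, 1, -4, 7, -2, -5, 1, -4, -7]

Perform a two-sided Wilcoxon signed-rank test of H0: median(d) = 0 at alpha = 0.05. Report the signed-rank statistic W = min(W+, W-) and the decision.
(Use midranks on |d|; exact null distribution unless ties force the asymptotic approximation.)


Step 1: Drop any zero differences (none here) and take |d_i|.
|d| = [5, 1, 4, 7, 2, 5, 1, 4, 7]
Step 2: Midrank |d_i| (ties get averaged ranks).
ranks: |5|->6.5, |1|->1.5, |4|->4.5, |7|->8.5, |2|->3, |5|->6.5, |1|->1.5, |4|->4.5, |7|->8.5
Step 3: Attach original signs; sum ranks with positive sign and with negative sign.
W+ = 6.5 + 1.5 + 8.5 + 1.5 = 18
W- = 4.5 + 3 + 6.5 + 4.5 + 8.5 = 27
(Check: W+ + W- = 45 should equal n(n+1)/2 = 45.)
Step 4: Test statistic W = min(W+, W-) = 18.
Step 5: Ties in |d|, so use the tie-corrected normal approximation.
        E[W] = n(n+1)/4 = 9*10/4 = 22.5.
        Tie groups: |d|=1 (t=2), |d|=4 (t=2), |d|=5 (t=2), |d|=7 (t=2); sum(t^3 - t) = 24.
        Var[W] = n(n+1)(2n+1)/24 - sum(t^3-t)/48 = 1710/24 - 24/48 = 70.75.
        z = (W - E[W]) / sqrt(Var[W]) = (18 - 22.5) / 8.4113 = -0.5350.
        Two-sided p = 2*Phi(z) = 0.592654.
Step 6: alpha = 0.05. fail to reject H0.

W+ = 18, W- = 27, W = min = 18, p = 0.592654, fail to reject H0.


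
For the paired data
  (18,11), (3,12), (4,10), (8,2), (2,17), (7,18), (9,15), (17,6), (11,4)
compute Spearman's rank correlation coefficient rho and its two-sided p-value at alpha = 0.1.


Step 1: Rank x and y separately (midranks; no ties here).
rank(x): 18->9, 3->2, 4->3, 8->5, 2->1, 7->4, 9->6, 17->8, 11->7
rank(y): 11->5, 12->6, 10->4, 2->1, 17->8, 18->9, 15->7, 6->3, 4->2
Step 2: d_i = R_x(i) - R_y(i); compute d_i^2.
  (9-5)^2=16, (2-6)^2=16, (3-4)^2=1, (5-1)^2=16, (1-8)^2=49, (4-9)^2=25, (6-7)^2=1, (8-3)^2=25, (7-2)^2=25
sum(d^2) = 174.
Step 3: rho = 1 - 6*174 / (9*(9^2 - 1)) = 1 - 1044/720 = -0.450000.
Step 4: Under H0, t = rho * sqrt((n-2)/(1-rho^2)) = -1.3332 ~ t(7).
Step 5: Two-sided p-value from the t-distribution with 7 df = 0.224216.
Step 6: alpha = 0.1. fail to reject H0.

rho = -0.4500, p = 0.224216, fail to reject H0 at alpha = 0.1.


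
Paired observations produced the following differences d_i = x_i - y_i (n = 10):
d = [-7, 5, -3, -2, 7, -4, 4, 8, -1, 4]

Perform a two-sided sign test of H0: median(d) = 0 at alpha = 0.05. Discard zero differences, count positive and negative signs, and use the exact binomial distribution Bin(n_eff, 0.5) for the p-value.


Step 1: Discard zero differences. Original n = 10; n_eff = number of nonzero differences = 10.
Nonzero differences (with sign): -7, +5, -3, -2, +7, -4, +4, +8, -1, +4
Step 2: Count signs: positive = 5, negative = 5.
Step 3: Under H0: P(positive) = 0.5, so the number of positives S ~ Bin(10, 0.5).
Step 4: Two-sided exact p-value = sum of Bin(10,0.5) probabilities at or below the observed probability = 1.000000.
Step 5: alpha = 0.05. fail to reject H0.

n_eff = 10, pos = 5, neg = 5, p = 1.000000, fail to reject H0.


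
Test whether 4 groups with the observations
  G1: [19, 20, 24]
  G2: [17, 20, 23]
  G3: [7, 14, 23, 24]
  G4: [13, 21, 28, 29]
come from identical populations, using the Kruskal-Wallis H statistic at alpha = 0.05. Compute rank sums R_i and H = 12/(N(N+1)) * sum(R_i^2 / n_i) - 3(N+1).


Step 1: Combine all N = 14 observations and assign midranks.
sorted (value, group, rank): (7,G3,1), (13,G4,2), (14,G3,3), (17,G2,4), (19,G1,5), (20,G1,6.5), (20,G2,6.5), (21,G4,8), (23,G2,9.5), (23,G3,9.5), (24,G1,11.5), (24,G3,11.5), (28,G4,13), (29,G4,14)
Step 2: Sum ranks within each group.
R_1 = 23 (n_1 = 3)
R_2 = 20 (n_2 = 3)
R_3 = 25 (n_3 = 4)
R_4 = 37 (n_4 = 4)
Step 3: H = 12/(N(N+1)) * sum(R_i^2/n_i) - 3(N+1)
     = 12/(14*15) * (23^2/3 + 20^2/3 + 25^2/4 + 37^2/4) - 3*15
     = 0.057143 * 808.167 - 45
     = 1.180952.
Step 4: Ties present; correction factor C = 1 - 18/(14^3 - 14) = 0.993407. Corrected H = 1.180952 / 0.993407 = 1.188791.
Step 5: Under H0, H ~ chi^2(3); p-value = 0.755694.
Step 6: alpha = 0.05. fail to reject H0.

H = 1.1888, df = 3, p = 0.755694, fail to reject H0.


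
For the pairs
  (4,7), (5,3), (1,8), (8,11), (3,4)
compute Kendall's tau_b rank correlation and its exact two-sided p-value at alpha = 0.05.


Step 1: Enumerate the 10 unordered pairs (i,j) with i<j and classify each by sign(x_j-x_i) * sign(y_j-y_i).
  (1,2):dx=+1,dy=-4->D; (1,3):dx=-3,dy=+1->D; (1,4):dx=+4,dy=+4->C; (1,5):dx=-1,dy=-3->C
  (2,3):dx=-4,dy=+5->D; (2,4):dx=+3,dy=+8->C; (2,5):dx=-2,dy=+1->D; (3,4):dx=+7,dy=+3->C
  (3,5):dx=+2,dy=-4->D; (4,5):dx=-5,dy=-7->C
Step 2: C = 5, D = 5, total pairs = 10.
Step 3: tau = (C - D)/(n(n-1)/2) = (5 - 5)/10 = 0.000000.
Step 4: Exact two-sided p-value (enumerate n! = 120 permutations of y under H0): p = 1.000000.
Step 5: alpha = 0.05. fail to reject H0.

tau_b = 0.0000 (C=5, D=5), p = 1.000000, fail to reject H0.


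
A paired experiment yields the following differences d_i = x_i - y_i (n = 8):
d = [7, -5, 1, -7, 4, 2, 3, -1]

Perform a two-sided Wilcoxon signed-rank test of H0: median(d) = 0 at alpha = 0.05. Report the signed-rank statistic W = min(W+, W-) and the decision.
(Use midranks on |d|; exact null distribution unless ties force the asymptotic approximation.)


Step 1: Drop any zero differences (none here) and take |d_i|.
|d| = [7, 5, 1, 7, 4, 2, 3, 1]
Step 2: Midrank |d_i| (ties get averaged ranks).
ranks: |7|->7.5, |5|->6, |1|->1.5, |7|->7.5, |4|->5, |2|->3, |3|->4, |1|->1.5
Step 3: Attach original signs; sum ranks with positive sign and with negative sign.
W+ = 7.5 + 1.5 + 5 + 3 + 4 = 21
W- = 6 + 7.5 + 1.5 = 15
(Check: W+ + W- = 36 should equal n(n+1)/2 = 36.)
Step 4: Test statistic W = min(W+, W-) = 15.
Step 5: Ties in |d|, so use the tie-corrected normal approximation.
        E[W] = n(n+1)/4 = 8*9/4 = 18.
        Tie groups: |d|=1 (t=2), |d|=7 (t=2); sum(t^3 - t) = 12.
        Var[W] = n(n+1)(2n+1)/24 - sum(t^3-t)/48 = 1224/24 - 12/48 = 50.75.
        z = (W - E[W]) / sqrt(Var[W]) = (15 - 18) / 7.1239 = -0.4211.
        Two-sided p = 2*Phi(z) = 0.673669.
Step 6: alpha = 0.05. fail to reject H0.

W+ = 21, W- = 15, W = min = 15, p = 0.673669, fail to reject H0.


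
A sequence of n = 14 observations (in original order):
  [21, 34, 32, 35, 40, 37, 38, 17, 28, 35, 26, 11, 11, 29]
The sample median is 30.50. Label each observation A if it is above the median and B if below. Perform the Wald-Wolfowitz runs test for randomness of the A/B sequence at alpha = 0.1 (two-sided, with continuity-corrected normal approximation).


Step 1: Compute median = 30.50; label A = above, B = below.
Labels in order: BAAAAAABBABBBB  (n_A = 7, n_B = 7)
Step 2: Count runs R = 5.
Step 3: Under H0 (random ordering), E[R] = 2*n_A*n_B/(n_A+n_B) + 1 = 2*7*7/14 + 1 = 8.0000.
        Var[R] = 2*n_A*n_B*(2*n_A*n_B - n_A - n_B) / ((n_A+n_B)^2 * (n_A+n_B-1)) = 8232/2548 = 3.2308.
        SD[R] = 1.7974.
Step 4: Continuity-corrected z = (R + 0.5 - E[R]) / SD[R] = (5 + 0.5 - 8.0000) / 1.7974 = -1.3909.
Step 5: Two-sided p-value via normal approximation = 2*(1 - Phi(|z|)) = 0.164264.
Step 6: alpha = 0.1. fail to reject H0.

R = 5, z = -1.3909, p = 0.164264, fail to reject H0.


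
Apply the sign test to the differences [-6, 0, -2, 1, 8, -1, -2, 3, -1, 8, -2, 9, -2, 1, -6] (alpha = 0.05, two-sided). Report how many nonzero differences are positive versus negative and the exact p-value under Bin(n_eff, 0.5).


Step 1: Discard zero differences. Original n = 15; n_eff = number of nonzero differences = 14.
Nonzero differences (with sign): -6, -2, +1, +8, -1, -2, +3, -1, +8, -2, +9, -2, +1, -6
Step 2: Count signs: positive = 6, negative = 8.
Step 3: Under H0: P(positive) = 0.5, so the number of positives S ~ Bin(14, 0.5).
Step 4: Two-sided exact p-value = sum of Bin(14,0.5) probabilities at or below the observed probability = 0.790527.
Step 5: alpha = 0.05. fail to reject H0.

n_eff = 14, pos = 6, neg = 8, p = 0.790527, fail to reject H0.


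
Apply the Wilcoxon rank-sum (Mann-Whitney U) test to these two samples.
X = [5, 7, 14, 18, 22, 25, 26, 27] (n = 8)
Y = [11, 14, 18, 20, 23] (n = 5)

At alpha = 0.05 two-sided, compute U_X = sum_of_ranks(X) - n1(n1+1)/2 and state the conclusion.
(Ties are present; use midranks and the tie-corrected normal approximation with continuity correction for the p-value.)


Step 1: Combine and sort all 13 observations; assign midranks.
sorted (value, group): (5,X), (7,X), (11,Y), (14,X), (14,Y), (18,X), (18,Y), (20,Y), (22,X), (23,Y), (25,X), (26,X), (27,X)
ranks: 5->1, 7->2, 11->3, 14->4.5, 14->4.5, 18->6.5, 18->6.5, 20->8, 22->9, 23->10, 25->11, 26->12, 27->13
Step 2: Rank sum for X: R1 = 1 + 2 + 4.5 + 6.5 + 9 + 11 + 12 + 13 = 59.
Step 3: U_X = R1 - n1(n1+1)/2 = 59 - 8*9/2 = 59 - 36 = 23.
       U_Y = n1*n2 - U_X = 40 - 23 = 17.
Step 4: Ties are present, so use the tie-corrected normal approximation (with continuity correction) for the p-value.
Step 5: p-value = 0.713640; compare to alpha = 0.05. fail to reject H0.

U_X = 23, p = 0.713640, fail to reject H0 at alpha = 0.05.


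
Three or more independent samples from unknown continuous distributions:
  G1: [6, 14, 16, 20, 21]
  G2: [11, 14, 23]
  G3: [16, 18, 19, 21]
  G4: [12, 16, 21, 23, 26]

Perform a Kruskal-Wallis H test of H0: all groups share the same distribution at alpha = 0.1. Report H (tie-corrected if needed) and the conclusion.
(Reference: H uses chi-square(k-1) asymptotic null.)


Step 1: Combine all N = 17 observations and assign midranks.
sorted (value, group, rank): (6,G1,1), (11,G2,2), (12,G4,3), (14,G1,4.5), (14,G2,4.5), (16,G1,7), (16,G3,7), (16,G4,7), (18,G3,9), (19,G3,10), (20,G1,11), (21,G1,13), (21,G3,13), (21,G4,13), (23,G2,15.5), (23,G4,15.5), (26,G4,17)
Step 2: Sum ranks within each group.
R_1 = 36.5 (n_1 = 5)
R_2 = 22 (n_2 = 3)
R_3 = 39 (n_3 = 4)
R_4 = 55.5 (n_4 = 5)
Step 3: H = 12/(N(N+1)) * sum(R_i^2/n_i) - 3(N+1)
     = 12/(17*18) * (36.5^2/5 + 22^2/3 + 39^2/4 + 55.5^2/5) - 3*18
     = 0.039216 * 1424.08 - 54
     = 1.846405.
Step 4: Ties present; correction factor C = 1 - 60/(17^3 - 17) = 0.987745. Corrected H = 1.846405 / 0.987745 = 1.869313.
Step 5: Under H0, H ~ chi^2(3); p-value = 0.599969.
Step 6: alpha = 0.1. fail to reject H0.

H = 1.8693, df = 3, p = 0.599969, fail to reject H0.


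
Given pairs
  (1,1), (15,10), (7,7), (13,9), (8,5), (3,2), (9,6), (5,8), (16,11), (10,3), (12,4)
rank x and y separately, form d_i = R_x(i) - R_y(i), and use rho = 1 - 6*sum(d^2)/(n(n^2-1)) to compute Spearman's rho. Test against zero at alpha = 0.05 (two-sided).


Step 1: Rank x and y separately (midranks; no ties here).
rank(x): 1->1, 15->10, 7->4, 13->9, 8->5, 3->2, 9->6, 5->3, 16->11, 10->7, 12->8
rank(y): 1->1, 10->10, 7->7, 9->9, 5->5, 2->2, 6->6, 8->8, 11->11, 3->3, 4->4
Step 2: d_i = R_x(i) - R_y(i); compute d_i^2.
  (1-1)^2=0, (10-10)^2=0, (4-7)^2=9, (9-9)^2=0, (5-5)^2=0, (2-2)^2=0, (6-6)^2=0, (3-8)^2=25, (11-11)^2=0, (7-3)^2=16, (8-4)^2=16
sum(d^2) = 66.
Step 3: rho = 1 - 6*66 / (11*(11^2 - 1)) = 1 - 396/1320 = 0.700000.
Step 4: Under H0, t = rho * sqrt((n-2)/(1-rho^2)) = 2.9406 ~ t(9).
Step 5: Two-sided p-value from the t-distribution with 9 df = 0.016471.
Step 6: alpha = 0.05. reject H0.

rho = 0.7000, p = 0.016471, reject H0 at alpha = 0.05.


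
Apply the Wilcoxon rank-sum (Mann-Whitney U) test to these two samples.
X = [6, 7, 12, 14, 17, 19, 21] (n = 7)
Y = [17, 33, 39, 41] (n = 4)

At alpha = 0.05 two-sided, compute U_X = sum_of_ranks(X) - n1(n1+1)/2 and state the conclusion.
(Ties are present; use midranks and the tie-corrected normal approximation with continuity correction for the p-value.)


Step 1: Combine and sort all 11 observations; assign midranks.
sorted (value, group): (6,X), (7,X), (12,X), (14,X), (17,X), (17,Y), (19,X), (21,X), (33,Y), (39,Y), (41,Y)
ranks: 6->1, 7->2, 12->3, 14->4, 17->5.5, 17->5.5, 19->7, 21->8, 33->9, 39->10, 41->11
Step 2: Rank sum for X: R1 = 1 + 2 + 3 + 4 + 5.5 + 7 + 8 = 30.5.
Step 3: U_X = R1 - n1(n1+1)/2 = 30.5 - 7*8/2 = 30.5 - 28 = 2.5.
       U_Y = n1*n2 - U_X = 28 - 2.5 = 25.5.
Step 4: Ties are present, so use the tie-corrected normal approximation (with continuity correction) for the p-value.
Step 5: p-value = 0.037202; compare to alpha = 0.05. reject H0.

U_X = 2.5, p = 0.037202, reject H0 at alpha = 0.05.


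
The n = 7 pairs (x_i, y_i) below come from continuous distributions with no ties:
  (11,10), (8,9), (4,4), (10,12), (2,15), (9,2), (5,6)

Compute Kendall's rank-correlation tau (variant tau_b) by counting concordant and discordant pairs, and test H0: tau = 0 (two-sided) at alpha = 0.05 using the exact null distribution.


Step 1: Enumerate the 21 unordered pairs (i,j) with i<j and classify each by sign(x_j-x_i) * sign(y_j-y_i).
  (1,2):dx=-3,dy=-1->C; (1,3):dx=-7,dy=-6->C; (1,4):dx=-1,dy=+2->D; (1,5):dx=-9,dy=+5->D
  (1,6):dx=-2,dy=-8->C; (1,7):dx=-6,dy=-4->C; (2,3):dx=-4,dy=-5->C; (2,4):dx=+2,dy=+3->C
  (2,5):dx=-6,dy=+6->D; (2,6):dx=+1,dy=-7->D; (2,7):dx=-3,dy=-3->C; (3,4):dx=+6,dy=+8->C
  (3,5):dx=-2,dy=+11->D; (3,6):dx=+5,dy=-2->D; (3,7):dx=+1,dy=+2->C; (4,5):dx=-8,dy=+3->D
  (4,6):dx=-1,dy=-10->C; (4,7):dx=-5,dy=-6->C; (5,6):dx=+7,dy=-13->D; (5,7):dx=+3,dy=-9->D
  (6,7):dx=-4,dy=+4->D
Step 2: C = 11, D = 10, total pairs = 21.
Step 3: tau = (C - D)/(n(n-1)/2) = (11 - 10)/21 = 0.047619.
Step 4: Exact two-sided p-value (enumerate n! = 5040 permutations of y under H0): p = 1.000000.
Step 5: alpha = 0.05. fail to reject H0.

tau_b = 0.0476 (C=11, D=10), p = 1.000000, fail to reject H0.
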